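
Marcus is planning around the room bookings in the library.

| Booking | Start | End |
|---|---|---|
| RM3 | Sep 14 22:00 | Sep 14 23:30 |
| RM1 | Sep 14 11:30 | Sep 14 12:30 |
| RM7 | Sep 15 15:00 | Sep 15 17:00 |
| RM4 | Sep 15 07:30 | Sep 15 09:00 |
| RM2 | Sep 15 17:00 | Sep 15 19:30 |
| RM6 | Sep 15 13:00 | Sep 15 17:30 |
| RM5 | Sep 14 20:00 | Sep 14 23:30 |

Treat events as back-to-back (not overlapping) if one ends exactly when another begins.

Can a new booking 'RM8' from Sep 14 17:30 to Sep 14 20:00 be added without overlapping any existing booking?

RM1: ends Sep 14 12:30 at or before RM8 starts Sep 14 17:30 → clear.
RM5: starts Sep 14 20:00 at or after RM8 ends Sep 14 20:00 → clear.
RM3: starts Sep 14 22:00 at or after RM8 ends Sep 14 20:00 → clear.
RM4: starts Sep 15 07:30 at or after RM8 ends Sep 14 20:00 → clear.
RM6: starts Sep 15 13:00 at or after RM8 ends Sep 14 20:00 → clear.
RM7: starts Sep 15 15:00 at or after RM8 ends Sep 14 20:00 → clear.
RM2: starts Sep 15 17:00 at or after RM8 ends Sep 14 20:00 → clear.

Yes — the slot is free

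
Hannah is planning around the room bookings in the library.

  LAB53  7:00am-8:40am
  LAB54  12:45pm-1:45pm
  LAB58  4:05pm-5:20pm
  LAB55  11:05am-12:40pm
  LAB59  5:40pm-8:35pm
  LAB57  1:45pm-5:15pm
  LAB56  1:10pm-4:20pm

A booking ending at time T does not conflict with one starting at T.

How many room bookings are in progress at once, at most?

3

Walk through starts and ends in time order (an end at T is processed before a start at T):
7:00am start LAB53 → 1
8:40am end LAB53 → 0
11:05am start LAB55 → 1
12:40pm end LAB55 → 0
12:45pm start LAB54 → 1
1:10pm start LAB56 → 2
1:45pm end LAB54 → 1
1:45pm start LAB57 → 2
4:05pm start LAB58 → 3
4:20pm end LAB56 → 2
5:15pm end LAB57 → 1
5:20pm end LAB58 → 0
5:40pm start LAB59 → 1
8:35pm end LAB59 → 0
Peak is 3, at 4:05pm (LAB56, LAB57, LAB58).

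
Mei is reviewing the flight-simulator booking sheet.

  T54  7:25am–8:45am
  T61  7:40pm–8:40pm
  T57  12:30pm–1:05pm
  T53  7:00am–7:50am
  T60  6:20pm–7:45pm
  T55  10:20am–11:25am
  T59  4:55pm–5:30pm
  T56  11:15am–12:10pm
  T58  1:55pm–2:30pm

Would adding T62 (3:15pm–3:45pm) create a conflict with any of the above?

T53: ends 7:50am at or before T62 starts 3:15pm → clear.
T54: ends 8:45am at or before T62 starts 3:15pm → clear.
T55: ends 11:25am at or before T62 starts 3:15pm → clear.
T56: ends 12:10pm at or before T62 starts 3:15pm → clear.
T57: ends 1:05pm at or before T62 starts 3:15pm → clear.
T58: ends 2:30pm at or before T62 starts 3:15pm → clear.
T59: starts 4:55pm at or after T62 ends 3:45pm → clear.
T60: starts 6:20pm at or after T62 ends 3:45pm → clear.
T61: starts 7:40pm at or after T62 ends 3:45pm → clear.

No — it doesn't clash with anything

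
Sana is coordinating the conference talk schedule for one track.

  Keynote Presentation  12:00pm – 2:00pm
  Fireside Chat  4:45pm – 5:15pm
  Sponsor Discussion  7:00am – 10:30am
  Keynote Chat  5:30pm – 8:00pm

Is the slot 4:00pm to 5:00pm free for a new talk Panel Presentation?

No — it overlaps Fireside Chat

Sponsor Discussion: ends 10:30am at or before Panel Presentation starts 4:00pm → clear.
Keynote Presentation: ends 2:00pm at or before Panel Presentation starts 4:00pm → clear.
Fireside Chat: starts 4:45pm before Panel Presentation ends 5:00pm, and ends 5:15pm after Panel Presentation starts 4:00pm → overlap.
Keynote Chat: starts 5:30pm at or after Panel Presentation ends 5:00pm → clear.
Panel Presentation overlaps Fireside Chat.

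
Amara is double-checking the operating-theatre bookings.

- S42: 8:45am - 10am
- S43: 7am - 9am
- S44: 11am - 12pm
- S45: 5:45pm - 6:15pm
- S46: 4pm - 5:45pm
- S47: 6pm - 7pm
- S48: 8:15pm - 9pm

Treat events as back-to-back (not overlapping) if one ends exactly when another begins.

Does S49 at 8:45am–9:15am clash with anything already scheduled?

S43: starts 7am before S49 ends 9:15am, and ends 9am after S49 starts 8:45am → overlap.
S42: starts 8:45am before S49 ends 9:15am, and ends 10am after S49 starts 8:45am → overlap.
S44: starts 11am at or after S49 ends 9:15am → clear.
S46: starts 4pm at or after S49 ends 9:15am → clear.
S45: starts 5:45pm at or after S49 ends 9:15am → clear.
S47: starts 6pm at or after S49 ends 9:15am → clear.
S48: starts 8:15pm at or after S49 ends 9:15am → clear.
S49 overlaps S42, S43.

Yes — it overlaps S42, S43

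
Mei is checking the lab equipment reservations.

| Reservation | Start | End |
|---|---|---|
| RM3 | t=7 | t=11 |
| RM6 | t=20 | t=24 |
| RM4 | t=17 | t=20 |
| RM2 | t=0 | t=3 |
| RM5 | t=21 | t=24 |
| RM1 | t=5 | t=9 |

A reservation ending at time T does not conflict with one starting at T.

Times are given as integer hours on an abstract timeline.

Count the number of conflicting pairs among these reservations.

Sorted by start: RM2, RM1, RM3, RM4, RM6, RM5.
RM1 starts after RM2 ends; RM2 is clear from here.
RM3 starts before RM1 ends → RM1 and RM3 overlap.
RM4 starts after RM1 ends; RM1 is clear from here.
RM4 starts after RM3 ends; RM3 is clear from here.
RM6 starts exactly when RM4 ends (back-to-back, no overlap); RM4 is clear from here.
RM5 starts before RM6 ends → RM6 and RM5 overlap.
Overlapping pairs: RM1 & RM3, RM5 & RM6 — 2 in total.

2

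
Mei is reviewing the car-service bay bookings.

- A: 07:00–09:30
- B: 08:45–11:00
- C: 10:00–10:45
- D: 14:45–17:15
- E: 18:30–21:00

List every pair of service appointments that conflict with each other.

Check each pair: they overlap iff neither finishes before the other starts.
Sorted by start: A, B, C, D, E.
B starts before A ends → A and B overlap.
C starts after A ends — done with A.
C starts before B ends → B and C overlap.
D starts after B ends — done with B.
D starts after C ends — done with C.
E starts after D ends.

A & B, B & C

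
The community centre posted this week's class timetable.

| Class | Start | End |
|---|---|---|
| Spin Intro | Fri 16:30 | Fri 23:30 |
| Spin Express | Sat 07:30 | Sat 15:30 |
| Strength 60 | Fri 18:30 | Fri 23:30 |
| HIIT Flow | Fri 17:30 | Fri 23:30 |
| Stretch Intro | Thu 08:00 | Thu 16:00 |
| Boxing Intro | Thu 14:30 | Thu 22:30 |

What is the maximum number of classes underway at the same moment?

Sweep the timeline, counting +1 at each start and −1 at each end (ends before starts at a tie):
Thu 08:00 start Stretch Intro → 1
Thu 14:30 start Boxing Intro → 2
Thu 16:00 end Stretch Intro → 1
Thu 22:30 end Boxing Intro → 0
Fri 16:30 start Spin Intro → 1
Fri 17:30 start HIIT Flow → 2
Fri 18:30 start Strength 60 → 3
Fri 23:30 end HIIT Flow → 2
Fri 23:30 end Spin Intro → 1
Fri 23:30 end Strength 60 → 0
Sat 07:30 start Spin Express → 1
Sat 15:30 end Spin Express → 0
Peak is 3, at Fri 18:30 (HIIT Flow, Spin Intro, Strength 60).

3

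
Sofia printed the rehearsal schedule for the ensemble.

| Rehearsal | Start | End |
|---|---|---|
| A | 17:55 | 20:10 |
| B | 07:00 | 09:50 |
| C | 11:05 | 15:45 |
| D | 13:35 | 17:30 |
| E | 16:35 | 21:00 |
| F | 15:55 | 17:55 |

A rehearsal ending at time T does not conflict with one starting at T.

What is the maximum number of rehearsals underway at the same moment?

3

Walk through starts and ends in time order (an end at T is processed before a start at T):
07:00 start B → 1
09:50 end B → 0
11:05 start C → 1
13:35 start D → 2
15:45 end C → 1
15:55 start F → 2
16:35 start E → 3
17:30 end D → 2
17:55 end F → 1
17:55 start A → 2
20:10 end A → 1
21:00 end E → 0
Peak is 3, at 16:35 (D, E, F).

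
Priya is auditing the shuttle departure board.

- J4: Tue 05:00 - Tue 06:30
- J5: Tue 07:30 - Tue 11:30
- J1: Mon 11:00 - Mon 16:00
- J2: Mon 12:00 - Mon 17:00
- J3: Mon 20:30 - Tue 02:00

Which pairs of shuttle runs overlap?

Two intervals overlap when each starts before the other ends.
Sorted by start: J1, J2, J3, J4, J5.
J2 starts before J1 ends → J1 and J2 overlap.
J3 starts after J1 ends — done with J1.
J3 starts after J2 ends — done with J2.
J4 starts after J3 ends — done with J3.
J5 starts after J4 ends.

J1 & J2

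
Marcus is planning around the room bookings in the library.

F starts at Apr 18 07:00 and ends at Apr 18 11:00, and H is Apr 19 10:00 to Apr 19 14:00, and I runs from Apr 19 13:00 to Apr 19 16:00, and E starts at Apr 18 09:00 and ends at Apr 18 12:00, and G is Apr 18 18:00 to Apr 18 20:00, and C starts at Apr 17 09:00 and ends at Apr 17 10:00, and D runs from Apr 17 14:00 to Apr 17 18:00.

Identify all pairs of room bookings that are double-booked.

E & F, H & I

Check each pair: they overlap iff neither finishes before the other starts.
Sorted by start: C, D, F, E, G, H, I.
D starts after C ends, so nothing later overlaps C either.
F starts after D ends, so nothing later overlaps D either.
E starts before F ends → F and E overlap.
G starts after F ends, so nothing later overlaps F either.
G starts after E ends, so nothing later overlaps E either.
H starts after G ends, so nothing later overlaps G either.
I starts before H ends → H and I overlap.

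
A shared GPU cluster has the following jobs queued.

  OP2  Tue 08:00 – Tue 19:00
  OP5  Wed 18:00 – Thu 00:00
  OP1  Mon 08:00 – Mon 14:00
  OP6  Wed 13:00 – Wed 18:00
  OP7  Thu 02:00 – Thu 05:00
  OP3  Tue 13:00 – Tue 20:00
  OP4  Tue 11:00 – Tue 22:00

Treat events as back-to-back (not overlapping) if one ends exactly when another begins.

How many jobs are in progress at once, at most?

Sweep the timeline, counting +1 at each start and −1 at each end (ends before starts at a tie):
Mon 08:00 start OP1 → 1
Mon 14:00 end OP1 → 0
Tue 08:00 start OP2 → 1
Tue 11:00 start OP4 → 2
Tue 13:00 start OP3 → 3
Tue 19:00 end OP2 → 2
Tue 20:00 end OP3 → 1
Tue 22:00 end OP4 → 0
Wed 13:00 start OP6 → 1
Wed 18:00 end OP6 → 0
Wed 18:00 start OP5 → 1
Thu 00:00 end OP5 → 0
Thu 02:00 start OP7 → 1
Thu 05:00 end OP7 → 0
Peak is 3, at Tue 13:00 (OP2, OP3, OP4).

3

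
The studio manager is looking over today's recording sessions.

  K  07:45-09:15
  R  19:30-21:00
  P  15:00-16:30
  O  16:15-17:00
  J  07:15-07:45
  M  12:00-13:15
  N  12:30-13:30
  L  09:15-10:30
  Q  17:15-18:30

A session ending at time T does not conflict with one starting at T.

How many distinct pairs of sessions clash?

Sorted by start: J, K, L, M, N, P, O, Q, R.
K starts exactly when J ends (back-to-back, no overlap) — done with J.
L starts exactly when K ends (back-to-back, no overlap) — done with K.
M starts after L ends — done with L.
N starts before M ends → M and N overlap.
P starts after M ends — done with M.
P starts after N ends — done with N.
O starts before P ends → P and O overlap.
Q starts after P ends — done with P.
Q starts after O ends — done with O.
R starts after Q ends.
Overlapping pairs: M & N, O & P — 2 in total.

2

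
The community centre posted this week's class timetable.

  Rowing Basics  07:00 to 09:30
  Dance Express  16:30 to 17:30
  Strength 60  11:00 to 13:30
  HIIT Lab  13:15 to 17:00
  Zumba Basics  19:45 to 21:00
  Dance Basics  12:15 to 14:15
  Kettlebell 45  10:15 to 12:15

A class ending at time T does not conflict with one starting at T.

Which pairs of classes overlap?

Check each pair: they overlap iff neither finishes before the other starts.
Sorted by start: Rowing Basics, Kettlebell 45, Strength 60, Dance Basics, HIIT Lab, Dance Express, Zumba Basics.
Kettlebell 45 starts after Rowing Basics ends, so nothing later overlaps Rowing Basics either.
Strength 60 starts before Kettlebell 45 ends → Kettlebell 45 and Strength 60 overlap.
Dance Basics starts exactly when Kettlebell 45 ends (back-to-back, no overlap), so nothing later overlaps Kettlebell 45 either.
Dance Basics starts before Strength 60 ends → Strength 60 and Dance Basics overlap.
HIIT Lab starts before Strength 60 ends → Strength 60 and HIIT Lab overlap.
Dance Express starts after Strength 60 ends, so nothing later overlaps Strength 60 either.
HIIT Lab starts before Dance Basics ends → Dance Basics and HIIT Lab overlap.
Dance Express starts after Dance Basics ends, so nothing later overlaps Dance Basics either.
Dance Express starts before HIIT Lab ends → HIIT Lab and Dance Express overlap.
Zumba Basics starts after HIIT Lab ends.
Zumba Basics starts after Dance Express ends.

Dance Basics & HIIT Lab, Dance Basics & Strength 60, Dance Express & HIIT Lab, HIIT Lab & Strength 60, Kettlebell 45 & Strength 60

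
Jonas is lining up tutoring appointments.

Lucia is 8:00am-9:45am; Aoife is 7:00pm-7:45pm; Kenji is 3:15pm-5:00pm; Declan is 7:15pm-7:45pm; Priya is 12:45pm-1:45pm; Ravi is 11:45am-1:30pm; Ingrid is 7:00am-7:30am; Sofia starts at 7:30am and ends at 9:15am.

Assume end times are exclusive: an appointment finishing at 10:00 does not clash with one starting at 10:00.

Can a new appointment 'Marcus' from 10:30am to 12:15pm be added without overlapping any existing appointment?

No — it overlaps Ravi

Ingrid: ends 7:30am at or before Marcus starts 10:30am → clear.
Sofia: ends 9:15am at or before Marcus starts 10:30am → clear.
Lucia: ends 9:45am at or before Marcus starts 10:30am → clear.
Ravi: starts 11:45am before Marcus ends 12:15pm, and ends 1:30pm after Marcus starts 10:30am → overlap.
Priya: starts 12:45pm at or after Marcus ends 12:15pm → clear.
Kenji: starts 3:15pm at or after Marcus ends 12:15pm → clear.
Aoife: starts 7:00pm at or after Marcus ends 12:15pm → clear.
Declan: starts 7:15pm at or after Marcus ends 12:15pm → clear.
Marcus overlaps Ravi.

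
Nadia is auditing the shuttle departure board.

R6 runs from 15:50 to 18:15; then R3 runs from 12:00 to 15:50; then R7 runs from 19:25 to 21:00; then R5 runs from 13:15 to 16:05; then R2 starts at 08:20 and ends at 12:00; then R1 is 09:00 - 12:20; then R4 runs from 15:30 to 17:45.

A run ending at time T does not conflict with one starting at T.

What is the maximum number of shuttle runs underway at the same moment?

3

Walk through starts and ends in time order (an end at T is processed before a start at T):
08:20 start R2 → 1
09:00 start R1 → 2
12:00 end R2 → 1
12:00 start R3 → 2
12:20 end R1 → 1
13:15 start R5 → 2
15:30 start R4 → 3
15:50 end R3 → 2
15:50 start R6 → 3
16:05 end R5 → 2
17:45 end R4 → 1
18:15 end R6 → 0
19:25 start R7 → 1
21:00 end R7 → 0
Peak is 3, at 15:30 (R3, R4, R5).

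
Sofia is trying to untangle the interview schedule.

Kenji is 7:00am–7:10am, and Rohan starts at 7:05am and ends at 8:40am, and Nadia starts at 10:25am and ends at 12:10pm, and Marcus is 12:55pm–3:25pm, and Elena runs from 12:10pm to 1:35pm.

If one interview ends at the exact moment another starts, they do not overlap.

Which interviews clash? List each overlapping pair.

Two intervals overlap when each starts before the other ends.
Sorted by start: Kenji, Rohan, Nadia, Elena, Marcus.
Rohan starts before Kenji ends → Kenji and Rohan overlap.
Nadia starts after Kenji ends, so Kenji has no further overlaps.
Nadia starts after Rohan ends, so Rohan has no further overlaps.
Elena starts exactly when Nadia ends (back-to-back, no overlap), so Nadia has no further overlaps.
Marcus starts before Elena ends → Elena and Marcus overlap.

Elena & Marcus, Kenji & Rohan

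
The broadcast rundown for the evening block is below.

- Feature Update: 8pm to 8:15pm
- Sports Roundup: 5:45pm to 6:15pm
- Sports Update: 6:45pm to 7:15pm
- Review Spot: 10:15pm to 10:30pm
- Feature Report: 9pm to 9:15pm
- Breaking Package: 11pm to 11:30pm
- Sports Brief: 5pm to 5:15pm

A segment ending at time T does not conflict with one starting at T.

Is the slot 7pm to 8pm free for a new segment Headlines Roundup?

Sports Brief: ends 5:15pm at or before Headlines Roundup starts 7pm → clear.
Sports Roundup: ends 6:15pm at or before Headlines Roundup starts 7pm → clear.
Sports Update: starts 6:45pm before Headlines Roundup ends 8pm, and ends 7:15pm after Headlines Roundup starts 7pm → overlap.
Feature Update: starts 8pm at or after Headlines Roundup ends 8pm → clear.
Feature Report: starts 9pm at or after Headlines Roundup ends 8pm → clear.
Review Spot: starts 10:15pm at or after Headlines Roundup ends 8pm → clear.
Breaking Package: starts 11pm at or after Headlines Roundup ends 8pm → clear.
Headlines Roundup overlaps Sports Update.

No — it overlaps Sports Update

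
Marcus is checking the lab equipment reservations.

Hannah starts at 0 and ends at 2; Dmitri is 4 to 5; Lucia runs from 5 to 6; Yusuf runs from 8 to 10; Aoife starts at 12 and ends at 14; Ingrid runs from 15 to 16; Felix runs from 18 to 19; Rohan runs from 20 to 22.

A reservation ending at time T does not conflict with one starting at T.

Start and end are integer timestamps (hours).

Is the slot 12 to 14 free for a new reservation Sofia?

Hannah: ends 2 at or before Sofia starts 12 → clear.
Dmitri: ends 5 at or before Sofia starts 12 → clear.
Lucia: ends 6 at or before Sofia starts 12 → clear.
Yusuf: ends 10 at or before Sofia starts 12 → clear.
Aoife: starts 12 before Sofia ends 14, and ends 14 after Sofia starts 12 → overlap.
Ingrid: starts 15 at or after Sofia ends 14 → clear.
Felix: starts 18 at or after Sofia ends 14 → clear.
Rohan: starts 20 at or after Sofia ends 14 → clear.
Sofia overlaps Aoife.

No — it overlaps Aoife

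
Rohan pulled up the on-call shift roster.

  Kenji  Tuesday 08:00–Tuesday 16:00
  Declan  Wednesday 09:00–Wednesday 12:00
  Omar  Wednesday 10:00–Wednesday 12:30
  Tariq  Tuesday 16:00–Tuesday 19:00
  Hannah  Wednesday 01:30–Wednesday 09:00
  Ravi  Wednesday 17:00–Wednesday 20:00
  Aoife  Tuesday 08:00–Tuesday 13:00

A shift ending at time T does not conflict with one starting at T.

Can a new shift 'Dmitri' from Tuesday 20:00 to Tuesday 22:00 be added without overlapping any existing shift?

Aoife: ends Tuesday 13:00 at or before Dmitri starts Tuesday 20:00 → clear.
Kenji: ends Tuesday 16:00 at or before Dmitri starts Tuesday 20:00 → clear.
Tariq: ends Tuesday 19:00 at or before Dmitri starts Tuesday 20:00 → clear.
Hannah: starts Wednesday 01:30 at or after Dmitri ends Tuesday 22:00 → clear.
Declan: starts Wednesday 09:00 at or after Dmitri ends Tuesday 22:00 → clear.
Omar: starts Wednesday 10:00 at or after Dmitri ends Tuesday 22:00 → clear.
Ravi: starts Wednesday 17:00 at or after Dmitri ends Tuesday 22:00 → clear.

Yes — the slot is free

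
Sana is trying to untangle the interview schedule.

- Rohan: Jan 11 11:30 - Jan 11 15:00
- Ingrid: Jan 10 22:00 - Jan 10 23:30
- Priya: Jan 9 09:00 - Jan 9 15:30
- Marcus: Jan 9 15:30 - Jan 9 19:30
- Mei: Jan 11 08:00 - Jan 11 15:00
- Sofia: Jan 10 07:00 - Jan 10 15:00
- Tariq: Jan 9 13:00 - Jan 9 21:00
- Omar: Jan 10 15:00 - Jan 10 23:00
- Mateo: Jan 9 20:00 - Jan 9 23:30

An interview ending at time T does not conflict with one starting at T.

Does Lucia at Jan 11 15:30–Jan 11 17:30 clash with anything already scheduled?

No — it doesn't clash with anything

Priya: ends Jan 9 15:30 at or before Lucia starts Jan 11 15:30 → clear.
Tariq: ends Jan 9 21:00 at or before Lucia starts Jan 11 15:30 → clear.
Marcus: ends Jan 9 19:30 at or before Lucia starts Jan 11 15:30 → clear.
Mateo: ends Jan 9 23:30 at or before Lucia starts Jan 11 15:30 → clear.
Sofia: ends Jan 10 15:00 at or before Lucia starts Jan 11 15:30 → clear.
Omar: ends Jan 10 23:00 at or before Lucia starts Jan 11 15:30 → clear.
Ingrid: ends Jan 10 23:30 at or before Lucia starts Jan 11 15:30 → clear.
Mei: ends Jan 11 15:00 at or before Lucia starts Jan 11 15:30 → clear.
Rohan: ends Jan 11 15:00 at or before Lucia starts Jan 11 15:30 → clear.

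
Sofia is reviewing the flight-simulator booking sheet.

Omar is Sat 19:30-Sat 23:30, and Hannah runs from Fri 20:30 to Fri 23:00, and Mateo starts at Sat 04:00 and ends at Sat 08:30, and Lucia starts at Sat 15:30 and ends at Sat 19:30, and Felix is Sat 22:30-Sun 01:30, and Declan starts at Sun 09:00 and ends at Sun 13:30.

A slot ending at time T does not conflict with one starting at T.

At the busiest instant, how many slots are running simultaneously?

Sweep the timeline, counting +1 at each start and −1 at each end (ends before starts at a tie):
Fri 20:30 start Hannah → 1
Fri 23:00 end Hannah → 0
Sat 04:00 start Mateo → 1
Sat 08:30 end Mateo → 0
Sat 15:30 start Lucia → 1
Sat 19:30 end Lucia → 0
Sat 19:30 start Omar → 1
Sat 22:30 start Felix → 2
Sat 23:30 end Omar → 1
Sun 01:30 end Felix → 0
Sun 09:00 start Declan → 1
Sun 13:30 end Declan → 0
Peak is 2, at Sat 22:30 (Felix, Omar).

2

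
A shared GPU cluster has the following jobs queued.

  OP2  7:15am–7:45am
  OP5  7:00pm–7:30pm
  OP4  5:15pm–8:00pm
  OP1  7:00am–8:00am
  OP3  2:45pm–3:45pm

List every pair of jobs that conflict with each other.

OP1 & OP2, OP4 & OP5

Two intervals overlap when each starts before the other ends.
Sorted by start: OP1, OP2, OP3, OP4, OP5.
OP2 starts before OP1 ends → OP1 and OP2 overlap.
OP3 starts after OP1 ends; OP1 is clear from here.
OP3 starts after OP2 ends; OP2 is clear from here.
OP4 starts after OP3 ends; OP3 is clear from here.
OP5 starts before OP4 ends → OP4 and OP5 overlap.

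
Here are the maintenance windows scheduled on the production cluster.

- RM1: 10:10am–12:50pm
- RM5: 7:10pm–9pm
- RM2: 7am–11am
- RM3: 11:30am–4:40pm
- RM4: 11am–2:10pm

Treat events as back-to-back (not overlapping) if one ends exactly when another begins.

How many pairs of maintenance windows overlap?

4

Two intervals overlap when each starts before the other ends.
Sorted by start: RM2, RM1, RM4, RM3, RM5.
RM1 starts before RM2 ends → RM2 and RM1 overlap.
RM4 starts exactly when RM2 ends (back-to-back, no overlap), so RM2 has no further overlaps.
RM4 starts before RM1 ends → RM1 and RM4 overlap.
RM3 starts before RM1 ends → RM1 and RM3 overlap.
RM5 starts after RM1 ends.
RM3 starts before RM4 ends → RM4 and RM3 overlap.
RM5 starts after RM4 ends.
RM5 starts after RM3 ends.
Overlapping pairs: RM1 & RM2, RM1 & RM3, RM1 & RM4, RM3 & RM4 — 4 in total.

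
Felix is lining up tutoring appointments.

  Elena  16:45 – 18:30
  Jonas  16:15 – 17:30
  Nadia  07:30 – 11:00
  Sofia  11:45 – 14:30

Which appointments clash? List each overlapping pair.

Sorted by start: Nadia, Sofia, Jonas, Elena.
Sofia starts after Nadia ends, so nothing later overlaps Nadia either.
Jonas starts after Sofia ends, so nothing later overlaps Sofia either.
Elena starts before Jonas ends → Jonas and Elena overlap.

Elena & Jonas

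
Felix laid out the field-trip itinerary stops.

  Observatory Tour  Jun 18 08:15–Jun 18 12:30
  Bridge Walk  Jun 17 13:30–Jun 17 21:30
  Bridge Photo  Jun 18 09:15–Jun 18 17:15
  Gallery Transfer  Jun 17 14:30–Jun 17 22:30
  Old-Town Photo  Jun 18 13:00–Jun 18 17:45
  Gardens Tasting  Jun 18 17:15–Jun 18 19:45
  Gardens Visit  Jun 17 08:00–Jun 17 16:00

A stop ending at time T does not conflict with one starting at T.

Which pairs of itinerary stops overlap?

Sorted by start: Gardens Visit, Bridge Walk, Gallery Transfer, Observatory Tour, Bridge Photo, Old-Town Photo, Gardens Tasting.
Bridge Walk starts before Gardens Visit ends → Gardens Visit and Bridge Walk overlap.
Gallery Transfer starts before Gardens Visit ends → Gardens Visit and Gallery Transfer overlap.
Observatory Tour starts after Gardens Visit ends, so nothing later overlaps Gardens Visit either.
Gallery Transfer starts before Bridge Walk ends → Bridge Walk and Gallery Transfer overlap.
Observatory Tour starts after Bridge Walk ends, so nothing later overlaps Bridge Walk either.
Observatory Tour starts after Gallery Transfer ends, so nothing later overlaps Gallery Transfer either.
Bridge Photo starts before Observatory Tour ends → Observatory Tour and Bridge Photo overlap.
Old-Town Photo starts after Observatory Tour ends, so nothing later overlaps Observatory Tour either.
Old-Town Photo starts before Bridge Photo ends → Bridge Photo and Old-Town Photo overlap.
Gardens Tasting starts exactly when Bridge Photo ends (back-to-back, no overlap).
Gardens Tasting starts before Old-Town Photo ends → Old-Town Photo and Gardens Tasting overlap.

Bridge Photo & Observatory Tour, Bridge Photo & Old-Town Photo, Bridge Walk & Gallery Transfer, Bridge Walk & Gardens Visit, Gallery Transfer & Gardens Visit, Gardens Tasting & Old-Town Photo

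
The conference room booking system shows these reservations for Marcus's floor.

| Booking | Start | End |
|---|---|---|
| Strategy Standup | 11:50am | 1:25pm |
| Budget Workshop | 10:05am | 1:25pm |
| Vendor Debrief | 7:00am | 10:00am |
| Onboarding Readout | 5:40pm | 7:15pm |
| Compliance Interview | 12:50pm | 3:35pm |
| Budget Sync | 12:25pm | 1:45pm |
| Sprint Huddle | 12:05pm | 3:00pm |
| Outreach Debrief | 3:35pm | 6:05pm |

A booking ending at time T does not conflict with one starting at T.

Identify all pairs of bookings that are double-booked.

Sorted by start: Vendor Debrief, Budget Workshop, Strategy Standup, Sprint Huddle, Budget Sync, Compliance Interview, Outreach Debrief, Onboarding Readout.
Budget Workshop starts after Vendor Debrief ends, so Vendor Debrief has no further overlaps.
Strategy Standup starts before Budget Workshop ends → Budget Workshop and Strategy Standup overlap.
Sprint Huddle starts before Budget Workshop ends → Budget Workshop and Sprint Huddle overlap.
Budget Sync starts before Budget Workshop ends → Budget Workshop and Budget Sync overlap.
Compliance Interview starts before Budget Workshop ends → Budget Workshop and Compliance Interview overlap.
Outreach Debrief starts after Budget Workshop ends, so Budget Workshop has no further overlaps.
Sprint Huddle starts before Strategy Standup ends → Strategy Standup and Sprint Huddle overlap.
Budget Sync starts before Strategy Standup ends → Strategy Standup and Budget Sync overlap.
Compliance Interview starts before Strategy Standup ends → Strategy Standup and Compliance Interview overlap.
Outreach Debrief starts after Strategy Standup ends, so Strategy Standup has no further overlaps.
Budget Sync starts before Sprint Huddle ends → Sprint Huddle and Budget Sync overlap.
Compliance Interview starts before Sprint Huddle ends → Sprint Huddle and Compliance Interview overlap.
Outreach Debrief starts after Sprint Huddle ends, so Sprint Huddle has no further overlaps.
Compliance Interview starts before Budget Sync ends → Budget Sync and Compliance Interview overlap.
Outreach Debrief starts after Budget Sync ends, so Budget Sync has no further overlaps.
Outreach Debrief starts exactly when Compliance Interview ends (back-to-back, no overlap), so Compliance Interview has no further overlaps.
Onboarding Readout starts before Outreach Debrief ends → Outreach Debrief and Onboarding Readout overlap.

Budget Sync & Budget Workshop, Budget Sync & Compliance Interview, Budget Sync & Sprint Huddle, Budget Sync & Strategy Standup, Budget Workshop & Compliance Interview, Budget Workshop & Sprint Huddle, Budget Workshop & Strategy Standup, Compliance Interview & Sprint Huddle, Compliance Interview & Strategy Standup, Onboarding Readout & Outreach Debrief, Sprint Huddle & Strategy Standup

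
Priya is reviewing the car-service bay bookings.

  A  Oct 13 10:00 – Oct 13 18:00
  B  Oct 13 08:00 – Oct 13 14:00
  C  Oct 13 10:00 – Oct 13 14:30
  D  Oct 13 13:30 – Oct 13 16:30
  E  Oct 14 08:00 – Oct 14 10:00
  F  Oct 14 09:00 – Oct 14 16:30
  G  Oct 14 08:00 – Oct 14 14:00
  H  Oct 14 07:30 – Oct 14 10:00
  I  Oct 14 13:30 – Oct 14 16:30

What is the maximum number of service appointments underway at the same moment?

4

Walk through starts and ends in time order (an end at T is processed before a start at T):
Oct 13 08:00 start B → 1
Oct 13 10:00 start A → 2
Oct 13 10:00 start C → 3
Oct 13 13:30 start D → 4
Oct 13 14:00 end B → 3
Oct 13 14:30 end C → 2
Oct 13 16:30 end D → 1
Oct 13 18:00 end A → 0
Oct 14 07:30 start H → 1
Oct 14 08:00 start E → 2
Oct 14 08:00 start G → 3
Oct 14 09:00 start F → 4
Oct 14 10:00 end E → 3
Oct 14 10:00 end H → 2
Oct 14 13:30 start I → 3
Oct 14 14:00 end G → 2
Oct 14 16:30 end F → 1
Oct 14 16:30 end I → 0
Peak is 4, at Oct 13 13:30 (A, B, C, D).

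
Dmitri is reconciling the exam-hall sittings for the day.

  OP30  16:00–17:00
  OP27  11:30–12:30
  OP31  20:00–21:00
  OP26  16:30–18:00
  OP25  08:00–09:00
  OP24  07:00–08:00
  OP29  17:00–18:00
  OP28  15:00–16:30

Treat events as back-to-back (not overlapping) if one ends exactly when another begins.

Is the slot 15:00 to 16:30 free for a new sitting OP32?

No — it overlaps OP28, OP30

OP24: ends 08:00 at or before OP32 starts 15:00 → clear.
OP25: ends 09:00 at or before OP32 starts 15:00 → clear.
OP27: ends 12:30 at or before OP32 starts 15:00 → clear.
OP28: starts 15:00 before OP32 ends 16:30, and ends 16:30 after OP32 starts 15:00 → overlap.
OP30: starts 16:00 before OP32 ends 16:30, and ends 17:00 after OP32 starts 15:00 → overlap.
OP26: starts 16:30 at or after OP32 ends 16:30 → clear.
OP29: starts 17:00 at or after OP32 ends 16:30 → clear.
OP31: starts 20:00 at or after OP32 ends 16:30 → clear.
OP32 overlaps OP28, OP30.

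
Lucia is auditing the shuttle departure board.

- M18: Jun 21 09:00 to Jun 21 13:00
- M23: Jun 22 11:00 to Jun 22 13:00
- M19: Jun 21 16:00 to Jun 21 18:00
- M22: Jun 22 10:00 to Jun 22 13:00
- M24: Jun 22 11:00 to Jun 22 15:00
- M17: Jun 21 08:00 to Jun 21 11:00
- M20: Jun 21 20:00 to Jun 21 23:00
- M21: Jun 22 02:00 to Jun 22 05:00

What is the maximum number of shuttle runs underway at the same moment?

Sweep the timeline, counting +1 at each start and −1 at each end (ends before starts at a tie):
Jun 21 08:00 start M17 → 1
Jun 21 09:00 start M18 → 2
Jun 21 11:00 end M17 → 1
Jun 21 13:00 end M18 → 0
Jun 21 16:00 start M19 → 1
Jun 21 18:00 end M19 → 0
Jun 21 20:00 start M20 → 1
Jun 21 23:00 end M20 → 0
Jun 22 02:00 start M21 → 1
Jun 22 05:00 end M21 → 0
Jun 22 10:00 start M22 → 1
Jun 22 11:00 start M23 → 2
Jun 22 11:00 start M24 → 3
Jun 22 13:00 end M22 → 2
Jun 22 13:00 end M23 → 1
Jun 22 15:00 end M24 → 0
Peak is 3, at Jun 22 11:00 (M22, M23, M24).

3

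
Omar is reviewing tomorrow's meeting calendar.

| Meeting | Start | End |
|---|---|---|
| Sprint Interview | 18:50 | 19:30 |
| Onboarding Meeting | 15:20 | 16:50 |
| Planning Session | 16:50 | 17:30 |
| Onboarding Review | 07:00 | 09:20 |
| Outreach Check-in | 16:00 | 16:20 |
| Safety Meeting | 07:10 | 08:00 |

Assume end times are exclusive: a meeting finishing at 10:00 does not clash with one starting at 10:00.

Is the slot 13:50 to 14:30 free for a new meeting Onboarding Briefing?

Yes — the slot is free

Onboarding Review: ends 09:20 at or before Onboarding Briefing starts 13:50 → clear.
Safety Meeting: ends 08:00 at or before Onboarding Briefing starts 13:50 → clear.
Onboarding Meeting: starts 15:20 at or after Onboarding Briefing ends 14:30 → clear.
Outreach Check-in: starts 16:00 at or after Onboarding Briefing ends 14:30 → clear.
Planning Session: starts 16:50 at or after Onboarding Briefing ends 14:30 → clear.
Sprint Interview: starts 18:50 at or after Onboarding Briefing ends 14:30 → clear.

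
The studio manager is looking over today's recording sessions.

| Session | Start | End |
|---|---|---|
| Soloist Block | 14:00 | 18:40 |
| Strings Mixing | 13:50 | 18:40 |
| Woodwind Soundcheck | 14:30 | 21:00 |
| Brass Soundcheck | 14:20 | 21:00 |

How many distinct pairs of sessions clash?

6

Sorted by start: Strings Mixing, Soloist Block, Brass Soundcheck, Woodwind Soundcheck.
Soloist Block starts before Strings Mixing ends → Strings Mixing and Soloist Block overlap.
Brass Soundcheck starts before Strings Mixing ends → Strings Mixing and Brass Soundcheck overlap.
Woodwind Soundcheck starts before Strings Mixing ends → Strings Mixing and Woodwind Soundcheck overlap.
Brass Soundcheck starts before Soloist Block ends → Soloist Block and Brass Soundcheck overlap.
Woodwind Soundcheck starts before Soloist Block ends → Soloist Block and Woodwind Soundcheck overlap.
Woodwind Soundcheck starts before Brass Soundcheck ends → Brass Soundcheck and Woodwind Soundcheck overlap.
Overlapping pairs: Brass Soundcheck & Soloist Block, Brass Soundcheck & Strings Mixing, Brass Soundcheck & Woodwind Soundcheck, Soloist Block & Strings Mixing, Soloist Block & Woodwind Soundcheck, Strings Mixing & Woodwind Soundcheck — 6 in total.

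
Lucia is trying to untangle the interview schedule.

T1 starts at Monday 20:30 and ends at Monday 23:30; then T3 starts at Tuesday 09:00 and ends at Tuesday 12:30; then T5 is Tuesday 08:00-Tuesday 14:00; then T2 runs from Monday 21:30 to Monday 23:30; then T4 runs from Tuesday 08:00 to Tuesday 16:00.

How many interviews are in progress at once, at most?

3

Sort all start/end points and keep a running count:
Monday 20:30 start T1 → 1
Monday 21:30 start T2 → 2
Monday 23:30 end T1 → 1
Monday 23:30 end T2 → 0
Tuesday 08:00 start T4 → 1
Tuesday 08:00 start T5 → 2
Tuesday 09:00 start T3 → 3
Tuesday 12:30 end T3 → 2
Tuesday 14:00 end T5 → 1
Tuesday 16:00 end T4 → 0
Peak is 3, at Tuesday 09:00 (T3, T4, T5).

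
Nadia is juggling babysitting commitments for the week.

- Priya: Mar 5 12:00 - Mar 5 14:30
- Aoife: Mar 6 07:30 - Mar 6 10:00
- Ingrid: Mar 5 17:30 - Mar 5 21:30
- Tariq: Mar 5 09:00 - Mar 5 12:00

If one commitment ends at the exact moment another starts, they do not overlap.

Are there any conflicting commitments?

Check each pair: they overlap iff neither finishes before the other starts.
Sorted by start: Tariq, Priya, Ingrid, Aoife.
Priya starts exactly when Tariq ends (back-to-back, no overlap) — done with Tariq.
Ingrid starts after Priya ends — done with Priya.
Aoife starts after Ingrid ends.
Every pair is clear; the schedule has no overlaps.

No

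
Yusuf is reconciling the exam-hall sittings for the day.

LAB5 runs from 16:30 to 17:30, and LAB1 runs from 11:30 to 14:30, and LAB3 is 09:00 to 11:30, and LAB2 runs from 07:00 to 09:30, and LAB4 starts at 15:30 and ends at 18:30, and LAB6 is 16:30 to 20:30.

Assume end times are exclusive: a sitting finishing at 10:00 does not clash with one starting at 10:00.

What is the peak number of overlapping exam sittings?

Walk through starts and ends in time order (an end at T is processed before a start at T):
07:00 start LAB2 → 1
09:00 start LAB3 → 2
09:30 end LAB2 → 1
11:30 end LAB3 → 0
11:30 start LAB1 → 1
14:30 end LAB1 → 0
15:30 start LAB4 → 1
16:30 start LAB5 → 2
16:30 start LAB6 → 3
17:30 end LAB5 → 2
18:30 end LAB4 → 1
20:30 end LAB6 → 0
Peak is 3, at 16:30 (LAB4, LAB5, LAB6).

3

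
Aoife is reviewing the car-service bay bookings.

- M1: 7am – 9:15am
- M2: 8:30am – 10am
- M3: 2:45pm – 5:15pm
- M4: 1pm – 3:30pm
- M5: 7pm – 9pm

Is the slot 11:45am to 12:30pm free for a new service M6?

M1: ends 9:15am at or before M6 starts 11:45am → clear.
M2: ends 10am at or before M6 starts 11:45am → clear.
M4: starts 1pm at or after M6 ends 12:30pm → clear.
M3: starts 2:45pm at or after M6 ends 12:30pm → clear.
M5: starts 7pm at or after M6 ends 12:30pm → clear.

Yes — the slot is free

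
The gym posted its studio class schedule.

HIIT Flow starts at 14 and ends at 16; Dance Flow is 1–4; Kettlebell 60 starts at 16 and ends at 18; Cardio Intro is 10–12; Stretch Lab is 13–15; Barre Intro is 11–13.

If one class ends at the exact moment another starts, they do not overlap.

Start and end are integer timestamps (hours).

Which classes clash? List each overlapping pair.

Sorted by start: Dance Flow, Cardio Intro, Barre Intro, Stretch Lab, HIIT Flow, Kettlebell 60.
Cardio Intro starts after Dance Flow ends, so nothing later overlaps Dance Flow either.
Barre Intro starts before Cardio Intro ends → Cardio Intro and Barre Intro overlap.
Stretch Lab starts after Cardio Intro ends, so nothing later overlaps Cardio Intro either.
Stretch Lab starts exactly when Barre Intro ends (back-to-back, no overlap), so nothing later overlaps Barre Intro either.
HIIT Flow starts before Stretch Lab ends → Stretch Lab and HIIT Flow overlap.
Kettlebell 60 starts after Stretch Lab ends.
Kettlebell 60 starts exactly when HIIT Flow ends (back-to-back, no overlap).

Barre Intro & Cardio Intro, HIIT Flow & Stretch Lab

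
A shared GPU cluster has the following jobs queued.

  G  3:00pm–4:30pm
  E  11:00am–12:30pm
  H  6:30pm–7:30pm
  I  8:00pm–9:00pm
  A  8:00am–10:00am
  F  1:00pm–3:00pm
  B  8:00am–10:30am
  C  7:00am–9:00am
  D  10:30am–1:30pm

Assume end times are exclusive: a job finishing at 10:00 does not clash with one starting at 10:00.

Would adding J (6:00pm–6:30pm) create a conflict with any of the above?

No — it doesn't clash with anything

C: ends 9:00am at or before J starts 6:00pm → clear.
A: ends 10:00am at or before J starts 6:00pm → clear.
B: ends 10:30am at or before J starts 6:00pm → clear.
D: ends 1:30pm at or before J starts 6:00pm → clear.
E: ends 12:30pm at or before J starts 6:00pm → clear.
F: ends 3:00pm at or before J starts 6:00pm → clear.
G: ends 4:30pm at or before J starts 6:00pm → clear.
H: starts 6:30pm at or after J ends 6:30pm → clear.
I: starts 8:00pm at or after J ends 6:30pm → clear.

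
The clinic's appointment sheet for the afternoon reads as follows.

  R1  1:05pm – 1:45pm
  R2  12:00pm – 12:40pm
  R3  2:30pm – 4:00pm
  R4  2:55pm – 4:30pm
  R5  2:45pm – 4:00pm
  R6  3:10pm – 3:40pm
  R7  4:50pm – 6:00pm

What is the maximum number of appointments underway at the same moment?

Sort all start/end points and keep a running count:
12:00pm start R2 → 1
12:40pm end R2 → 0
1:05pm start R1 → 1
1:45pm end R1 → 0
2:30pm start R3 → 1
2:45pm start R5 → 2
2:55pm start R4 → 3
3:10pm start R6 → 4
3:40pm end R6 → 3
4:00pm end R3 → 2
4:00pm end R5 → 1
4:30pm end R4 → 0
4:50pm start R7 → 1
6:00pm end R7 → 0
Peak is 4, at 3:10pm (R3, R4, R5, R6).

4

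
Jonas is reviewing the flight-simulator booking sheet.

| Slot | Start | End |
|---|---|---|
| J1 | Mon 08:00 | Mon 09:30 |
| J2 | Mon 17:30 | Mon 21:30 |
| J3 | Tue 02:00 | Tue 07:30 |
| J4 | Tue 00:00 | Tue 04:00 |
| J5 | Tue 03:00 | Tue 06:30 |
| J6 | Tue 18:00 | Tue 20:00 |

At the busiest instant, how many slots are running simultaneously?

Sort all start/end points and keep a running count:
Mon 08:00 start J1 → 1
Mon 09:30 end J1 → 0
Mon 17:30 start J2 → 1
Mon 21:30 end J2 → 0
Tue 00:00 start J4 → 1
Tue 02:00 start J3 → 2
Tue 03:00 start J5 → 3
Tue 04:00 end J4 → 2
Tue 06:30 end J5 → 1
Tue 07:30 end J3 → 0
Tue 18:00 start J6 → 1
Tue 20:00 end J6 → 0
Peak is 3, at Tue 03:00 (J3, J4, J5).

3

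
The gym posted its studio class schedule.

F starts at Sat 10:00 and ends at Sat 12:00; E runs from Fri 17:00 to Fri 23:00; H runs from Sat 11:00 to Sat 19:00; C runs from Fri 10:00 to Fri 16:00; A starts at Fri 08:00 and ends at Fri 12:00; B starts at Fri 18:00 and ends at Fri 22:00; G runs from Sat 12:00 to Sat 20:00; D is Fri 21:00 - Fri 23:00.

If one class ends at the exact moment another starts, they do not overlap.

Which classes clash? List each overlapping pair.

A & C, B & D, B & E, D & E, F & H, G & H

Sorted by start: A, C, E, B, D, F, H, G.
C starts before A ends → A and C overlap.
E starts after A ends, so A has no further overlaps.
E starts after C ends, so C has no further overlaps.
B starts before E ends → E and B overlap.
D starts before E ends → E and D overlap.
F starts after E ends, so E has no further overlaps.
D starts before B ends → B and D overlap.
F starts after B ends, so B has no further overlaps.
F starts after D ends, so D has no further overlaps.
H starts before F ends → F and H overlap.
G starts exactly when F ends (back-to-back, no overlap).
G starts before H ends → H and G overlap.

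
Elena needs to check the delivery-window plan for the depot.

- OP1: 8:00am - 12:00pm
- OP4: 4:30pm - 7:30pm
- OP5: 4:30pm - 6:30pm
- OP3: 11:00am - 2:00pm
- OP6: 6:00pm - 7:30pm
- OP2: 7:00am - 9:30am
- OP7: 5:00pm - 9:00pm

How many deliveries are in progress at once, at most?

4

Sort all start/end points and keep a running count:
7:00am start OP2 → 1
8:00am start OP1 → 2
9:30am end OP2 → 1
11:00am start OP3 → 2
12:00pm end OP1 → 1
2:00pm end OP3 → 0
4:30pm start OP4 → 1
4:30pm start OP5 → 2
5:00pm start OP7 → 3
6:00pm start OP6 → 4
6:30pm end OP5 → 3
7:30pm end OP4 → 2
7:30pm end OP6 → 1
9:00pm end OP7 → 0
Peak is 4, at 6:00pm (OP4, OP5, OP6, OP7).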